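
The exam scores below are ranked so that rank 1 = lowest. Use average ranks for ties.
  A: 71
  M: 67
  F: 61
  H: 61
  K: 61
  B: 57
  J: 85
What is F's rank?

Sorted (ascending): 57, 61, 61, 61, 67, 71, 85
The 3 values of 61 occupy positions 2–4 → average rank 3.
F has value 61 → rank 3.

3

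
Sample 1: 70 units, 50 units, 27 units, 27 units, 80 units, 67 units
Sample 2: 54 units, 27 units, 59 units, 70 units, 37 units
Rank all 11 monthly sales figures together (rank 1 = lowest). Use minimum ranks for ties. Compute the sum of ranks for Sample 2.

27

Sorted (ascending): 27, 27, 27, 37, 50, 54, 59, 67, 70, 70, 80
The 3 values of 27 occupy positions 1–3 → each gets rank 1.
The 2 values of 70 occupy positions 9–10 → each gets rank 9.
Sample 2 values → pooled ranks: 54→6, 27→1, 59→7, 70→9, 37→4
Rank sum = 6 + 1 + 7 + 9 + 4 = 27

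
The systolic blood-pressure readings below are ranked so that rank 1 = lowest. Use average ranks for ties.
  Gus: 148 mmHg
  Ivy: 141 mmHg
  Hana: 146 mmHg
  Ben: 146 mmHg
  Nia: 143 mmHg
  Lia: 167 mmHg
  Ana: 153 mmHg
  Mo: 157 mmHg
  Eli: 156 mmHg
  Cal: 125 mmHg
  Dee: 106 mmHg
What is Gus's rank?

Sorted (ascending): 106, 125, 141, 143, 146, 146, 148, 153, 156, 157, 167
The 2 values of 146 occupy positions 5–6 → average rank (5+6)/2 = 5.5.
Gus has value 148 mmHg → rank 7.

7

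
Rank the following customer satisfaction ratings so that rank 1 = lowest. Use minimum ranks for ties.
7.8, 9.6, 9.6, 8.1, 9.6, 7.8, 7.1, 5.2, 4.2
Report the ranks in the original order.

Sorted (ascending): 4.2, 5.2, 7.1, 7.8, 7.8, 8.1, 9.6, 9.6, 9.6
The 2 values of 7.8 occupy positions 4–5 → each gets rank 4.
The 3 values of 9.6 occupy positions 7–9 → each gets rank 7.

4, 7, 7, 6, 7, 4, 3, 2, 1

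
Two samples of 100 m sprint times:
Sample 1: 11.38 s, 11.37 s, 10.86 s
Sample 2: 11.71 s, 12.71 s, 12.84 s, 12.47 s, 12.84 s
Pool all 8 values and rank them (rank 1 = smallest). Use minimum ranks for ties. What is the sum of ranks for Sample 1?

Sorted (ascending): 10.86, 11.37, 11.38, 11.71, 12.47, 12.71, 12.84, 12.84
The 2 values of 12.84 occupy positions 7–8 → each gets rank 7.
Sample 1 values → pooled ranks: 11.38→3, 11.37→2, 10.86→1
Rank sum = 3 + 2 + 1 = 6

6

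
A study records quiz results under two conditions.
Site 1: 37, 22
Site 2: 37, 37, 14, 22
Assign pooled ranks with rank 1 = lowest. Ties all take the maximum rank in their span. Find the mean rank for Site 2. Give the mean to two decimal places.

Sorted (ascending): 14, 22, 22, 37, 37, 37
The 2 values of 22 occupy positions 2–3 → each gets rank 3.
The 3 values of 37 occupy positions 4–6 → each gets rank 6.
Site 2 values → pooled ranks: 37→6, 37→6, 14→1, 22→3
Mean rank = (6 + 6 + 1 + 3) / 4 = 4.00

4.00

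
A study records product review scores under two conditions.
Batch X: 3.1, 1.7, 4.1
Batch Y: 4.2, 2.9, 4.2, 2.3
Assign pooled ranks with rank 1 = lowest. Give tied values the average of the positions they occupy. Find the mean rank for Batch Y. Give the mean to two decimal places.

Sorted (ascending): 1.7, 2.3, 2.9, 3.1, 4.1, 4.2, 4.2
The 2 values of 4.2 occupy positions 6–7 → average rank (6+7)/2 = 6.5.
Batch Y values → pooled ranks: 4.2→6.5, 2.9→3, 4.2→6.5, 2.3→2
Mean rank = (6.5 + 3 + 6.5 + 2) / 4 = 4.50

4.50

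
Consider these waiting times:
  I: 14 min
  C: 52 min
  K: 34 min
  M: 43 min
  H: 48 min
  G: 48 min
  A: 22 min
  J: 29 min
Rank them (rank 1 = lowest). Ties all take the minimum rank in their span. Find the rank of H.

6

Sorted (ascending): 14, 22, 29, 34, 43, 48, 48, 52
The 2 values of 48 occupy positions 6–7 → each gets rank 6.
H has value 48 min → rank 6.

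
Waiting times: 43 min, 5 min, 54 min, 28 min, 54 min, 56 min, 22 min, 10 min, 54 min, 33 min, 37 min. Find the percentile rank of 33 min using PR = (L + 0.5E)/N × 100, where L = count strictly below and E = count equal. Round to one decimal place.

N = 11.
Strictly below 33: 4. Equal to 33: 1.
PR = (4 + 0.5·1)/11 × 100 = 40.9

40.9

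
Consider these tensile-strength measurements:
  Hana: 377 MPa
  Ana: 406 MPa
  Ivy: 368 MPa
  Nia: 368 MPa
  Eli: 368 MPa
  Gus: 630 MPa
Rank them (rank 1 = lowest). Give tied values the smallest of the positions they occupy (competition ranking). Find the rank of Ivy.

Sorted (ascending): 368, 368, 368, 377, 406, 630
The 3 values of 368 occupy positions 1–3 → each gets rank 1.
Ivy has value 368 MPa → rank 1.

1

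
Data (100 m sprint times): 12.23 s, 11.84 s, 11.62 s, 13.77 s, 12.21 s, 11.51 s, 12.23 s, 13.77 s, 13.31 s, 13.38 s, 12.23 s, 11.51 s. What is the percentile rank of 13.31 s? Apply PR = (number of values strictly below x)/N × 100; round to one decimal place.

N = 12.
Strictly below 13.31: 8. Equal to 13.31: 1.
PR = 8/12 × 100 = 66.7

66.7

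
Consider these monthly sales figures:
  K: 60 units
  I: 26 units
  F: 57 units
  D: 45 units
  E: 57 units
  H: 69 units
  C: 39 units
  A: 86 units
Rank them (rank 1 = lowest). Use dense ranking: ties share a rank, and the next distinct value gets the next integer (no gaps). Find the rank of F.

Sorted (ascending): 26, 39, 45, 57, 57, 60, 69, 86
The 2 values of 57 share dense rank 4.
Remaining distinct values take the next consecutive integers.
F has value 57 units → rank 4.

4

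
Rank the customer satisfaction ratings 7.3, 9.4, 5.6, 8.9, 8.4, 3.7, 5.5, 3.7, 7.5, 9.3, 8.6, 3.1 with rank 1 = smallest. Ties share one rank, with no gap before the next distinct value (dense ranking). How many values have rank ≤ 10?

11

Sorted (ascending): 3.1, 3.7, 3.7, 5.5, 5.6, 7.3, 7.5, 8.4, 8.6, 8.9, 9.3, 9.4
The 2 values of 3.7 share dense rank 2.
Remaining distinct values take the next consecutive integers.
Ranks ≤ 10: {1, 2, 2, 3, 4, 5, 6, 7, 8, 9, 10} → 11 values.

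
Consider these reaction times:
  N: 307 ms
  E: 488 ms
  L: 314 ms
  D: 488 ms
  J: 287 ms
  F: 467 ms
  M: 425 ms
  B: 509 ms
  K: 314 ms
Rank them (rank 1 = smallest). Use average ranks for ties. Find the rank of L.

Sorted (ascending): 287, 307, 314, 314, 425, 467, 488, 488, 509
The 2 values of 314 occupy positions 3–4 → average rank (3+4)/2 = 3.5.
The 2 values of 488 occupy positions 7–8 → average rank (7+8)/2 = 7.5.
L has value 314 ms → rank 3.5.

3.5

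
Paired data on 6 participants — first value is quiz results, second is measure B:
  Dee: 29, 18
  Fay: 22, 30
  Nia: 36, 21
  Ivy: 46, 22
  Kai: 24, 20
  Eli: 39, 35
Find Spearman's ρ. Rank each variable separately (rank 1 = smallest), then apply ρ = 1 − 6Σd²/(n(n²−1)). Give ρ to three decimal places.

Ranks of variable 1: 3, 1, 4, 6, 2, 5
Ranks of variable 2: 1, 5, 3, 4, 2, 6
d = r₁ − r₂: 2, -4, 1, 2, 0, -1
d²: 4, 16, 1, 4, 0, 1; Σd² = 26
ρ = 1 − 6·26/(6·35) = 1 − 156/210 = 0.257

0.257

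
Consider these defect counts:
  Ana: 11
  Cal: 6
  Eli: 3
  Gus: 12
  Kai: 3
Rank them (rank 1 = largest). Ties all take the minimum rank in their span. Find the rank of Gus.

1

Sorted (descending): 12, 11, 6, 3, 3
The 2 values of 3 occupy positions 4–5 → each gets rank 4.
Gus has value 12 → rank 1.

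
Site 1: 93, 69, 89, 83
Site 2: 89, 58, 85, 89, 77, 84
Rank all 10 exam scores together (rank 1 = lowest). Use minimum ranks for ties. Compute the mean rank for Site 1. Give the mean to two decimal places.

5.75

Sorted (ascending): 58, 69, 77, 83, 84, 85, 89, 89, 89, 93
The 3 values of 89 occupy positions 7–9 → each gets rank 7.
Site 1 values → pooled ranks: 93→10, 69→2, 89→7, 83→4
Mean rank = (10 + 2 + 7 + 4) / 4 = 5.75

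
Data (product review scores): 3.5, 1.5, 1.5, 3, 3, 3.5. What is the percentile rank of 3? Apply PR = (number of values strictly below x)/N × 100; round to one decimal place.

N = 6.
Strictly below 3: 2. Equal to 3: 2.
PR = 2/6 × 100 = 33.3

33.3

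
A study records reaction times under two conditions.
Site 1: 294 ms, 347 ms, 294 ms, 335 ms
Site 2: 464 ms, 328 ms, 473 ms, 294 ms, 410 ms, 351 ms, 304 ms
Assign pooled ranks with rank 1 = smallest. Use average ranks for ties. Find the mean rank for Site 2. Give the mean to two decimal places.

7.00

Sorted (ascending): 294, 294, 294, 304, 328, 335, 347, 351, 410, 464, 473
The 3 values of 294 occupy positions 1–3 → average rank 2.
Site 2 values → pooled ranks: 464→10, 328→5, 473→11, 294→2, 410→9, 351→8, 304→4
Mean rank = (10 + 5 + 11 + 2 + 9 + 8 + 4) / 7 = 7.00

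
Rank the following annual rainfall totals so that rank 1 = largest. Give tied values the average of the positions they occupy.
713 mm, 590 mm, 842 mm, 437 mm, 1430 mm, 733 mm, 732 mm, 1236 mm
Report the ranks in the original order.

Sorted (descending): 1430, 1236, 842, 733, 732, 713, 590, 437
No ties — each value takes its position as its rank.

6, 7, 3, 8, 1, 4, 5, 2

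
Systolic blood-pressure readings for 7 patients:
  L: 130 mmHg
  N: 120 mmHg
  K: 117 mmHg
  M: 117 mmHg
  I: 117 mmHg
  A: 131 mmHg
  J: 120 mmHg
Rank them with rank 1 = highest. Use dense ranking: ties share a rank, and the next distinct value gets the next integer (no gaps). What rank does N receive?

Sorted (descending): 131, 130, 120, 120, 117, 117, 117
The 2 values of 120 share dense rank 3.
The 3 values of 117 share dense rank 4.
Remaining distinct values take the next consecutive integers.
N has value 120 mmHg → rank 3.

3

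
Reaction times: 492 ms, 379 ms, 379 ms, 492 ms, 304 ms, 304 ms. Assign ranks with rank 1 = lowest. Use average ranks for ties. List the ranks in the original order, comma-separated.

Sorted (ascending): 304, 304, 379, 379, 492, 492
The 2 values of 304 occupy positions 1–2 → average rank (1+2)/2 = 1.5.
The 2 values of 379 occupy positions 3–4 → average rank (3+4)/2 = 3.5.
The 2 values of 492 occupy positions 5–6 → average rank (5+6)/2 = 5.5.

5.5, 3.5, 3.5, 5.5, 1.5, 1.5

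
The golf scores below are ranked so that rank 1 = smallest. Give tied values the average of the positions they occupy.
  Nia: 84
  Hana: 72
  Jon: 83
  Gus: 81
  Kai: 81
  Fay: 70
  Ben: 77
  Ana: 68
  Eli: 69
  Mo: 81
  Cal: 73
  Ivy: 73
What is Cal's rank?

Sorted (ascending): 68, 69, 70, 72, 73, 73, 77, 81, 81, 81, 83, 84
The 2 values of 73 occupy positions 5–6 → average rank (5+6)/2 = 5.5.
The 3 values of 81 occupy positions 8–10 → average rank 9.
Cal has value 73 → rank 5.5.

5.5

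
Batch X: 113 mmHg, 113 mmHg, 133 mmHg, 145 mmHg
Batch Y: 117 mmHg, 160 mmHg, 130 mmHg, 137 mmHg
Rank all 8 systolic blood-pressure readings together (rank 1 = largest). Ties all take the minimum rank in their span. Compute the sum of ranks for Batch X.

Sorted (descending): 160, 145, 137, 133, 130, 117, 113, 113
The 2 values of 113 occupy positions 7–8 → each gets rank 7.
Batch X values → pooled ranks: 113→7, 113→7, 133→4, 145→2
Rank sum = 7 + 7 + 4 + 2 = 20

20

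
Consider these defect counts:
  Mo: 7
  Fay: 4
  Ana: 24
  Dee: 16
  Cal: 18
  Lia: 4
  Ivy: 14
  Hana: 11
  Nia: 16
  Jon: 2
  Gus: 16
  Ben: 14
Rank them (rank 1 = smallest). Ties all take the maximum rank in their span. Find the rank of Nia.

Sorted (ascending): 2, 4, 4, 7, 11, 14, 14, 16, 16, 16, 18, 24
The 2 values of 4 occupy positions 2–3 → each gets rank 3.
The 2 values of 14 occupy positions 6–7 → each gets rank 7.
The 3 values of 16 occupy positions 8–10 → each gets rank 10.
Nia has value 16 → rank 10.

10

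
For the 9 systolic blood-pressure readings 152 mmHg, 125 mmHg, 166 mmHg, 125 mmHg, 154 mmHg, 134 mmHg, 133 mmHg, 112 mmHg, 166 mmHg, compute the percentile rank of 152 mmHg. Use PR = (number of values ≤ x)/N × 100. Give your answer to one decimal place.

66.7

N = 9.
Strictly below 152: 5. Equal to 152: 1.
PR = 6/9 × 100 = 66.7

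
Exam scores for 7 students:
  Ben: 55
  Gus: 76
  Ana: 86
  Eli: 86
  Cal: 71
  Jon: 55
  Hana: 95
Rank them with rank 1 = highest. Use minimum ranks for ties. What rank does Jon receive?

6

Sorted (descending): 95, 86, 86, 76, 71, 55, 55
The 2 values of 86 occupy positions 2–3 → each gets rank 2.
The 2 values of 55 occupy positions 6–7 → each gets rank 6.
Jon has value 55 → rank 6.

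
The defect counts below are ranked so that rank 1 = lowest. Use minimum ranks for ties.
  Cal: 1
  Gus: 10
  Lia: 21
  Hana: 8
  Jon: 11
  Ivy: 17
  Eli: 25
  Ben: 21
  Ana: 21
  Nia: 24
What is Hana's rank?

2

Sorted (ascending): 1, 8, 10, 11, 17, 21, 21, 21, 24, 25
The 3 values of 21 occupy positions 6–8 → each gets rank 6.
Hana has value 8 → rank 2.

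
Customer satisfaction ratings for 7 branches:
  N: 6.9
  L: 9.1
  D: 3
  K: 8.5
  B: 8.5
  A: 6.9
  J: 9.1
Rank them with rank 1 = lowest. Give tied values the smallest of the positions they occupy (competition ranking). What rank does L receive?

Sorted (ascending): 3, 6.9, 6.9, 8.5, 8.5, 9.1, 9.1
The 2 values of 6.9 occupy positions 2–3 → each gets rank 2.
The 2 values of 8.5 occupy positions 4–5 → each gets rank 4.
The 2 values of 9.1 occupy positions 6–7 → each gets rank 6.
L has value 9.1 → rank 6.

6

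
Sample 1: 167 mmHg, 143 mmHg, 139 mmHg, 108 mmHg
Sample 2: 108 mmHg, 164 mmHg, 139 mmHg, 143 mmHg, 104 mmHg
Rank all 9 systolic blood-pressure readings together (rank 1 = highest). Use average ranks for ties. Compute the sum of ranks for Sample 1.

Sorted (descending): 167, 164, 143, 143, 139, 139, 108, 108, 104
The 2 values of 143 occupy positions 3–4 → average rank (3+4)/2 = 3.5.
The 2 values of 139 occupy positions 5–6 → average rank (5+6)/2 = 5.5.
The 2 values of 108 occupy positions 7–8 → average rank (7+8)/2 = 7.5.
Sample 1 values → pooled ranks: 167→1, 143→3.5, 139→5.5, 108→7.5
Rank sum = 1 + 3.5 + 5.5 + 7.5 = 17.5

17.5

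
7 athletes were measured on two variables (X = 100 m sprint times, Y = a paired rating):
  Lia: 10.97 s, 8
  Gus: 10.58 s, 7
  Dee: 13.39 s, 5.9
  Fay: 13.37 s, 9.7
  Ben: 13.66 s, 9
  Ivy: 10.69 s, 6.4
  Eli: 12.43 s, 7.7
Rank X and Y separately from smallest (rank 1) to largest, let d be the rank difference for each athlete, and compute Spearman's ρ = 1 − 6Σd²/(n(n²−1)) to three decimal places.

Ranks of variable 1: 3, 1, 6, 5, 7, 2, 4
Ranks of variable 2: 5, 3, 1, 7, 6, 2, 4
d = r₁ − r₂: -2, -2, 5, -2, 1, 0, 0
d²: 4, 4, 25, 4, 1, 0, 0; Σd² = 38
ρ = 1 − 6·38/(7·48) = 1 − 228/336 = 0.321

0.321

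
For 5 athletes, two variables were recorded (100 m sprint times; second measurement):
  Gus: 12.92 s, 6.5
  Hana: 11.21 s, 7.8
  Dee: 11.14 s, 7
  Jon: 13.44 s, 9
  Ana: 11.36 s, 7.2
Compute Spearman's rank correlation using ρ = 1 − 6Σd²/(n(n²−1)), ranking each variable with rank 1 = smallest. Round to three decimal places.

Ranks of variable 1: 4, 2, 1, 5, 3
Ranks of variable 2: 1, 4, 2, 5, 3
d = r₁ − r₂: 3, -2, -1, 0, 0
d²: 9, 4, 1, 0, 0; Σd² = 14
ρ = 1 − 6·14/(5·24) = 1 − 84/120 = 0.300

0.300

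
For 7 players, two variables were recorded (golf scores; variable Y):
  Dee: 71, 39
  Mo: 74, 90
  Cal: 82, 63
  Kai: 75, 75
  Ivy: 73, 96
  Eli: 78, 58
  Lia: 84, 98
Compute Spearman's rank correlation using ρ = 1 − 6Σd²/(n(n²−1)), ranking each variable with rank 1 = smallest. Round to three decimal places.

0.321

Ranks of variable 1: 1, 3, 6, 4, 2, 5, 7
Ranks of variable 2: 1, 5, 3, 4, 6, 2, 7
d = r₁ − r₂: 0, -2, 3, 0, -4, 3, 0
d²: 0, 4, 9, 0, 16, 9, 0; Σd² = 38
ρ = 1 − 6·38/(7·48) = 1 − 228/336 = 0.321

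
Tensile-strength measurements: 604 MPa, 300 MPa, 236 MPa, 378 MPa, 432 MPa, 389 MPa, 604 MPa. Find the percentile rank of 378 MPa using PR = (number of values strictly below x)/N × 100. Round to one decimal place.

N = 7.
Strictly below 378: 2. Equal to 378: 1.
PR = 2/7 × 100 = 28.6

28.6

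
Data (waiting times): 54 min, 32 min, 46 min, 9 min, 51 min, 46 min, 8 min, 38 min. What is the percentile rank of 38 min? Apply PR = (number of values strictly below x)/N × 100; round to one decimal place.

N = 8.
Strictly below 38: 3. Equal to 38: 1.
PR = 3/8 × 100 = 37.5

37.5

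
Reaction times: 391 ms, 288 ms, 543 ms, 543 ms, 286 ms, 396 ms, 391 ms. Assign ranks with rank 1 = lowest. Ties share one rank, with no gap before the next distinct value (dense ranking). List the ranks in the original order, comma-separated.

Sorted (ascending): 286, 288, 391, 391, 396, 543, 543
The 2 values of 391 share dense rank 3.
The 2 values of 543 share dense rank 5.
Remaining distinct values take the next consecutive integers.

3, 2, 5, 5, 1, 4, 3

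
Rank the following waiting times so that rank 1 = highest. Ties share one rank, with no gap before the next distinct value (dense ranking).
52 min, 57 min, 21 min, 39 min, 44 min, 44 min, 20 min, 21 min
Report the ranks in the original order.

2, 1, 5, 4, 3, 3, 6, 5

Sorted (descending): 57, 52, 44, 44, 39, 21, 21, 20
The 2 values of 44 share dense rank 3.
The 2 values of 21 share dense rank 5.
Remaining distinct values take the next consecutive integers.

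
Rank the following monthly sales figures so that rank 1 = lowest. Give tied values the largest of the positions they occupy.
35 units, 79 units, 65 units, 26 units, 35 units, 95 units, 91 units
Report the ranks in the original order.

Sorted (ascending): 26, 35, 35, 65, 79, 91, 95
The 2 values of 35 occupy positions 2–3 → each gets rank 3.

3, 5, 4, 1, 3, 7, 6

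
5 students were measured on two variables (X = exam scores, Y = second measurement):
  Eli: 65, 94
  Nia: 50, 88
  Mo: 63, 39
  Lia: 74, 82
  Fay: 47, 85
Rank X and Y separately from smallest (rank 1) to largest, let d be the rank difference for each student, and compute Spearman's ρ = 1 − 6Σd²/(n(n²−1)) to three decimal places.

Ranks of variable 1: 4, 2, 3, 5, 1
Ranks of variable 2: 5, 4, 1, 2, 3
d = r₁ − r₂: -1, -2, 2, 3, -2
d²: 1, 4, 4, 9, 4; Σd² = 22
ρ = 1 − 6·22/(5·24) = 1 − 132/120 = -0.100

-0.100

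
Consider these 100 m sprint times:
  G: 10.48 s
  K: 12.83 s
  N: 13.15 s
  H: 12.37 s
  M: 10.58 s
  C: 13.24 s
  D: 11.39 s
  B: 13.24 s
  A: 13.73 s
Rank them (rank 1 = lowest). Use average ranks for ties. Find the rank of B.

7.5

Sorted (ascending): 10.48, 10.58, 11.39, 12.37, 12.83, 13.15, 13.24, 13.24, 13.73
The 2 values of 13.24 occupy positions 7–8 → average rank (7+8)/2 = 7.5.
B has value 13.24 s → rank 7.5.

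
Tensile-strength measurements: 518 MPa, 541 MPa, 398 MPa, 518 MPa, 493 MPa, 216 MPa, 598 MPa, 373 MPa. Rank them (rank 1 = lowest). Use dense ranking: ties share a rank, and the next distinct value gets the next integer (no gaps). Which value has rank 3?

Sorted (ascending): 216, 373, 398, 493, 518, 518, 541, 598
The 2 values of 518 share dense rank 5.
Remaining distinct values take the next consecutive integers.
Rank 3 → value 398.

398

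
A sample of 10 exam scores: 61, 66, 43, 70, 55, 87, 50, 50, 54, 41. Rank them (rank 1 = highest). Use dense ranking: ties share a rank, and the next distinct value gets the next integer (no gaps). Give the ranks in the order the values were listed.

4, 3, 8, 2, 5, 1, 7, 7, 6, 9

Sorted (descending): 87, 70, 66, 61, 55, 54, 50, 50, 43, 41
The 2 values of 50 share dense rank 7.
Remaining distinct values take the next consecutive integers.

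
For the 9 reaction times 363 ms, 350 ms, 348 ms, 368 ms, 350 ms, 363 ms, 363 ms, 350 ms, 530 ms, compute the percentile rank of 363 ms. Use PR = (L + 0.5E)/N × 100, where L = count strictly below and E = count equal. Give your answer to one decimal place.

N = 9.
Strictly below 363: 4. Equal to 363: 3.
PR = (4 + 0.5·3)/9 × 100 = 61.1

61.1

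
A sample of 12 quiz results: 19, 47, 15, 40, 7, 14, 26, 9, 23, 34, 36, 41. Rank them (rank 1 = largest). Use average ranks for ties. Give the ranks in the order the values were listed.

Sorted (descending): 47, 41, 40, 36, 34, 26, 23, 19, 15, 14, 9, 7
No ties — each value takes its position as its rank.

8, 1, 9, 3, 12, 10, 6, 11, 7, 5, 4, 2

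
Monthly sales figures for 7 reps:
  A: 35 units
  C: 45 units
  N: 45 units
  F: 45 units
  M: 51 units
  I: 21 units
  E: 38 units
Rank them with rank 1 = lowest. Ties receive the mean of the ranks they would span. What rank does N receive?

5

Sorted (ascending): 21, 35, 38, 45, 45, 45, 51
The 3 values of 45 occupy positions 4–6 → average rank 5.
N has value 45 units → rank 5.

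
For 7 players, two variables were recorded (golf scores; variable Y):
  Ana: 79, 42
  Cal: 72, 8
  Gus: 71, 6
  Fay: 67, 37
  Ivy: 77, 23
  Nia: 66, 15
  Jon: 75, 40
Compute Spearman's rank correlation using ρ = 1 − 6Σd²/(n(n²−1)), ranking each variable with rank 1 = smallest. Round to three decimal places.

Ranks of variable 1: 7, 4, 3, 2, 6, 1, 5
Ranks of variable 2: 7, 2, 1, 5, 4, 3, 6
d = r₁ − r₂: 0, 2, 2, -3, 2, -2, -1
d²: 0, 4, 4, 9, 4, 4, 1; Σd² = 26
ρ = 1 − 6·26/(7·48) = 1 − 156/336 = 0.536

0.536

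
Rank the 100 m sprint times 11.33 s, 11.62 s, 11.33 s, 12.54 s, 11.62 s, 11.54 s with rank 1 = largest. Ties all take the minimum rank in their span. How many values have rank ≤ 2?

Sorted (descending): 12.54, 11.62, 11.62, 11.54, 11.33, 11.33
The 2 values of 11.62 occupy positions 2–3 → each gets rank 2.
The 2 values of 11.33 occupy positions 5–6 → each gets rank 5.
Ranks ≤ 2: {1, 2, 2} → 3 values.

3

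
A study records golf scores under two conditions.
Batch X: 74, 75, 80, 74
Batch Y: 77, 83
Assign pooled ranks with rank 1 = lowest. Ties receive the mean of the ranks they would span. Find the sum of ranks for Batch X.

Sorted (ascending): 74, 74, 75, 77, 80, 83
The 2 values of 74 occupy positions 1–2 → average rank (1+2)/2 = 1.5.
Batch X values → pooled ranks: 74→1.5, 75→3, 80→5, 74→1.5
Rank sum = 1.5 + 3 + 5 + 1.5 = 11

11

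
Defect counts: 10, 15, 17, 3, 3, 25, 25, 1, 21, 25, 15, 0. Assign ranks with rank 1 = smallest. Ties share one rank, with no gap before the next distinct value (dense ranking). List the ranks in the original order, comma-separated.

Sorted (ascending): 0, 1, 3, 3, 10, 15, 15, 17, 21, 25, 25, 25
The 2 values of 3 share dense rank 3.
The 2 values of 15 share dense rank 5.
The 3 values of 25 share dense rank 8.
Remaining distinct values take the next consecutive integers.

4, 5, 6, 3, 3, 8, 8, 2, 7, 8, 5, 1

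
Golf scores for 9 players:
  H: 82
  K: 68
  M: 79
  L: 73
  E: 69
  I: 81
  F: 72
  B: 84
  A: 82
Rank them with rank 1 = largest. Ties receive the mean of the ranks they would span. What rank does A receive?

2.5

Sorted (descending): 84, 82, 82, 81, 79, 73, 72, 69, 68
The 2 values of 82 occupy positions 2–3 → average rank (2+3)/2 = 2.5.
A has value 82 → rank 2.5.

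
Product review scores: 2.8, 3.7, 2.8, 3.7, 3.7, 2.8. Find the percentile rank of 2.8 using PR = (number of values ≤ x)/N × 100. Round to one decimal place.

N = 6.
Strictly below 2.8: 0. Equal to 2.8: 3.
PR = 3/6 × 100 = 50.0

50.0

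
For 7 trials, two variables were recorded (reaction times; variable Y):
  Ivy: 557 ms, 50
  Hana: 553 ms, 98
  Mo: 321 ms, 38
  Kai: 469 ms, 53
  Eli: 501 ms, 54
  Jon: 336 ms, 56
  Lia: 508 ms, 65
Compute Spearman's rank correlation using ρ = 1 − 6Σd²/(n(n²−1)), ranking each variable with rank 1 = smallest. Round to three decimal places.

Ranks of variable 1: 7, 6, 1, 3, 4, 2, 5
Ranks of variable 2: 2, 7, 1, 3, 4, 5, 6
d = r₁ − r₂: 5, -1, 0, 0, 0, -3, -1
d²: 25, 1, 0, 0, 0, 9, 1; Σd² = 36
ρ = 1 − 6·36/(7·48) = 1 − 216/336 = 0.357

0.357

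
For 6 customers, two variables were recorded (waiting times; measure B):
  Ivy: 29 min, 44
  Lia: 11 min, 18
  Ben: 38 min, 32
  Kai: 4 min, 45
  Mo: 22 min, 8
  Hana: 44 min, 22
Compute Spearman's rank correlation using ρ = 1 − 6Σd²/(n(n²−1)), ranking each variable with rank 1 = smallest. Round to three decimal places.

-0.143

Ranks of variable 1: 4, 2, 5, 1, 3, 6
Ranks of variable 2: 5, 2, 4, 6, 1, 3
d = r₁ − r₂: -1, 0, 1, -5, 2, 3
d²: 1, 0, 1, 25, 4, 9; Σd² = 40
ρ = 1 − 6·40/(6·35) = 1 − 240/210 = -0.143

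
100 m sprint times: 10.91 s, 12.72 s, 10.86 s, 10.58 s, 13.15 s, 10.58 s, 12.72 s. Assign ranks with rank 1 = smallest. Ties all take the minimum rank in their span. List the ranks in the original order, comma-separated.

4, 5, 3, 1, 7, 1, 5

Sorted (ascending): 10.58, 10.58, 10.86, 10.91, 12.72, 12.72, 13.15
The 2 values of 10.58 occupy positions 1–2 → each gets rank 1.
The 2 values of 12.72 occupy positions 5–6 → each gets rank 5.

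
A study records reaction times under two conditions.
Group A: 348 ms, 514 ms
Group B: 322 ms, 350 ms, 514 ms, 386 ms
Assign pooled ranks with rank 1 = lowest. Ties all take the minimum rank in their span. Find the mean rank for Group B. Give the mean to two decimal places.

3.25

Sorted (ascending): 322, 348, 350, 386, 514, 514
The 2 values of 514 occupy positions 5–6 → each gets rank 5.
Group B values → pooled ranks: 322→1, 350→3, 514→5, 386→4
Mean rank = (1 + 3 + 5 + 4) / 4 = 3.25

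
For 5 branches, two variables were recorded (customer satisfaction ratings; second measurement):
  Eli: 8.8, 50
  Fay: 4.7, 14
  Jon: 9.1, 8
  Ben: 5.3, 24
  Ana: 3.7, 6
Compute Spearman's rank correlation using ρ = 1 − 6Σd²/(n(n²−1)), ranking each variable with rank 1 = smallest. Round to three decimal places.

Ranks of variable 1: 4, 2, 5, 3, 1
Ranks of variable 2: 5, 3, 2, 4, 1
d = r₁ − r₂: -1, -1, 3, -1, 0
d²: 1, 1, 9, 1, 0; Σd² = 12
ρ = 1 − 6·12/(5·24) = 1 − 72/120 = 0.400

0.400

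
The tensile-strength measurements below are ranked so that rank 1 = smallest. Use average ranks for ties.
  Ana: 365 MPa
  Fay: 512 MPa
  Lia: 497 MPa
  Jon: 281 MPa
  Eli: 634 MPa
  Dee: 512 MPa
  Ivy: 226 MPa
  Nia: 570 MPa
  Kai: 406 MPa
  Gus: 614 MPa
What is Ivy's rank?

Sorted (ascending): 226, 281, 365, 406, 497, 512, 512, 570, 614, 634
The 2 values of 512 occupy positions 6–7 → average rank (6+7)/2 = 6.5.
Ivy has value 226 MPa → rank 1.

1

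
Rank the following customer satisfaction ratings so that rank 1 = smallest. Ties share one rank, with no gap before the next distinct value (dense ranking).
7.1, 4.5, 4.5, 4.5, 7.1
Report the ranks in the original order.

Sorted (ascending): 4.5, 4.5, 4.5, 7.1, 7.1
The 3 values of 4.5 share dense rank 1.
The 2 values of 7.1 share dense rank 2.

2, 1, 1, 1, 2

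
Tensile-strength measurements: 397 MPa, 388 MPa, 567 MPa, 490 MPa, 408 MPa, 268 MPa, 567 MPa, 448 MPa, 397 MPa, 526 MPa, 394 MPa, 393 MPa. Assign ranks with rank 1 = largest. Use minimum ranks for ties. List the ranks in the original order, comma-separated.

7, 11, 1, 4, 6, 12, 1, 5, 7, 3, 9, 10

Sorted (descending): 567, 567, 526, 490, 448, 408, 397, 397, 394, 393, 388, 268
The 2 values of 567 occupy positions 1–2 → each gets rank 1.
The 2 values of 397 occupy positions 7–8 → each gets rank 7.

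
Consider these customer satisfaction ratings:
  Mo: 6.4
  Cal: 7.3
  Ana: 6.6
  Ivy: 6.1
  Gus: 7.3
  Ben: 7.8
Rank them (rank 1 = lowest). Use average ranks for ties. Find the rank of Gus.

4.5

Sorted (ascending): 6.1, 6.4, 6.6, 7.3, 7.3, 7.8
The 2 values of 7.3 occupy positions 4–5 → average rank (4+5)/2 = 4.5.
Gus has value 7.3 → rank 4.5.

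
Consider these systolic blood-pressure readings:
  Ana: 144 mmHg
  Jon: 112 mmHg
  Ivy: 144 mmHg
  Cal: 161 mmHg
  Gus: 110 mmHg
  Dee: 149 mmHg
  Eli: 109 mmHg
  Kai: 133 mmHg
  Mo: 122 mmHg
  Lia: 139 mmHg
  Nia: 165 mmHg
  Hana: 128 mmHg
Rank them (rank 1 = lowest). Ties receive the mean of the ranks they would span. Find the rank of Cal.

Sorted (ascending): 109, 110, 112, 122, 128, 133, 139, 144, 144, 149, 161, 165
The 2 values of 144 occupy positions 8–9 → average rank (8+9)/2 = 8.5.
Cal has value 161 mmHg → rank 11.

11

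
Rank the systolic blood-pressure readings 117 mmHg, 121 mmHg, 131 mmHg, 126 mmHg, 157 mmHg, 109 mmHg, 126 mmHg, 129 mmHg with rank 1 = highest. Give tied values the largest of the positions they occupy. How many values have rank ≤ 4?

Sorted (descending): 157, 131, 129, 126, 126, 121, 117, 109
The 2 values of 126 occupy positions 4–5 → each gets rank 5.
Ranks ≤ 4: {1, 2, 3} → 3 values.

3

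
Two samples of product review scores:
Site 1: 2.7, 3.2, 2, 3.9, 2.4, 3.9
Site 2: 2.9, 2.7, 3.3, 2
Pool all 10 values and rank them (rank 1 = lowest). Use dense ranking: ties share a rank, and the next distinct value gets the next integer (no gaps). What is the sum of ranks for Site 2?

Sorted (ascending): 2, 2, 2.4, 2.7, 2.7, 2.9, 3.2, 3.3, 3.9, 3.9
The 2 values of 2 share dense rank 1.
The 2 values of 2.7 share dense rank 3.
The 2 values of 3.9 share dense rank 7.
Remaining distinct values take the next consecutive integers.
Site 2 values → pooled ranks: 2.9→4, 2.7→3, 3.3→6, 2→1
Rank sum = 4 + 3 + 6 + 1 = 14

14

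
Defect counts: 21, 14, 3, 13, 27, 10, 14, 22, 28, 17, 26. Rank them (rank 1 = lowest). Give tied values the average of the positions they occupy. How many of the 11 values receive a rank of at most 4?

3

Sorted (ascending): 3, 10, 13, 14, 14, 17, 21, 22, 26, 27, 28
The 2 values of 14 occupy positions 4–5 → average rank (4+5)/2 = 4.5.
Ranks ≤ 4: {1, 2, 3} → 3 values.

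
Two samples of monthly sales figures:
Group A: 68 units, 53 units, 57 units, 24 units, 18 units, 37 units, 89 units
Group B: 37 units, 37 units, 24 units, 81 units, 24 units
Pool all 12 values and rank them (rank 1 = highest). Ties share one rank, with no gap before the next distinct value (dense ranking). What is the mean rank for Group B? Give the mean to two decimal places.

5.60

Sorted (descending): 89, 81, 68, 57, 53, 37, 37, 37, 24, 24, 24, 18
The 3 values of 37 share dense rank 6.
The 3 values of 24 share dense rank 7.
Remaining distinct values take the next consecutive integers.
Group B values → pooled ranks: 37→6, 37→6, 24→7, 81→2, 24→7
Mean rank = (6 + 6 + 7 + 2 + 7) / 5 = 5.60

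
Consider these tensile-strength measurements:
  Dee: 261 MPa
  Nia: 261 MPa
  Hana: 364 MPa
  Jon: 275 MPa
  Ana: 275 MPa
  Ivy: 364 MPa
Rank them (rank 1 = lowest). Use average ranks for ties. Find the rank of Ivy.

5.5

Sorted (ascending): 261, 261, 275, 275, 364, 364
The 2 values of 261 occupy positions 1–2 → average rank (1+2)/2 = 1.5.
The 2 values of 275 occupy positions 3–4 → average rank (3+4)/2 = 3.5.
The 2 values of 364 occupy positions 5–6 → average rank (5+6)/2 = 5.5.
Ivy has value 364 MPa → rank 5.5.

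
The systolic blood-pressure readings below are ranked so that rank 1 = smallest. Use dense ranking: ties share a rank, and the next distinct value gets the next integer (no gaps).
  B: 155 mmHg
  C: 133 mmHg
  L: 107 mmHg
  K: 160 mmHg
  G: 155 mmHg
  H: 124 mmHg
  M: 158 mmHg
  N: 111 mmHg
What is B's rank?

Sorted (ascending): 107, 111, 124, 133, 155, 155, 158, 160
The 2 values of 155 share dense rank 5.
Remaining distinct values take the next consecutive integers.
B has value 155 mmHg → rank 5.

5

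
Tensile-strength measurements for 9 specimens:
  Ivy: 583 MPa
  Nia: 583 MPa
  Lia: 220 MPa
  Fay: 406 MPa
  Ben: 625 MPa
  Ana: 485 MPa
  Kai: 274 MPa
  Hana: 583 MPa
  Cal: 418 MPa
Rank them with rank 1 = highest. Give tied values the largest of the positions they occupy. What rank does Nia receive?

Sorted (descending): 625, 583, 583, 583, 485, 418, 406, 274, 220
The 3 values of 583 occupy positions 2–4 → each gets rank 4.
Nia has value 583 MPa → rank 4.

4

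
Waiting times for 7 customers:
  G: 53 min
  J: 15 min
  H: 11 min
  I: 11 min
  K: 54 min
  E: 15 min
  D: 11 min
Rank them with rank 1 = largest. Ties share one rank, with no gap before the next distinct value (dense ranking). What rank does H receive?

4

Sorted (descending): 54, 53, 15, 15, 11, 11, 11
The 2 values of 15 share dense rank 3.
The 3 values of 11 share dense rank 4.
Remaining distinct values take the next consecutive integers.
H has value 11 min → rank 4.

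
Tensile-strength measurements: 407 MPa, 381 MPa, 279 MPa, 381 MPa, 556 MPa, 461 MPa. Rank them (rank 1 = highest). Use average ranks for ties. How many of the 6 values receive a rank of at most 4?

Sorted (descending): 556, 461, 407, 381, 381, 279
The 2 values of 381 occupy positions 4–5 → average rank (4+5)/2 = 4.5.
Ranks ≤ 4: {1, 2, 3} → 3 values.

3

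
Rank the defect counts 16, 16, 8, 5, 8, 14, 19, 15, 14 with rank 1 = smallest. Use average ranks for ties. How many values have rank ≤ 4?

3

Sorted (ascending): 5, 8, 8, 14, 14, 15, 16, 16, 19
The 2 values of 8 occupy positions 2–3 → average rank (2+3)/2 = 2.5.
The 2 values of 14 occupy positions 4–5 → average rank (4+5)/2 = 4.5.
The 2 values of 16 occupy positions 7–8 → average rank (7+8)/2 = 7.5.
Ranks ≤ 4: {1, 2.5, 2.5} → 3 values.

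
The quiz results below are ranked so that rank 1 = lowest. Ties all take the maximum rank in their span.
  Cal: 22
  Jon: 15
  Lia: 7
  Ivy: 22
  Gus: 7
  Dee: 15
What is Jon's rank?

4

Sorted (ascending): 7, 7, 15, 15, 22, 22
The 2 values of 7 occupy positions 1–2 → each gets rank 2.
The 2 values of 15 occupy positions 3–4 → each gets rank 4.
The 2 values of 22 occupy positions 5–6 → each gets rank 6.
Jon has value 15 → rank 4.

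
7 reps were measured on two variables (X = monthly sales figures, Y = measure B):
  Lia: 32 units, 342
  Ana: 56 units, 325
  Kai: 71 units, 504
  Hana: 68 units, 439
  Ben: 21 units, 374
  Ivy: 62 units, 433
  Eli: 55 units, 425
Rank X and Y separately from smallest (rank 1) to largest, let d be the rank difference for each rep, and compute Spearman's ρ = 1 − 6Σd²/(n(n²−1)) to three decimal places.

Ranks of variable 1: 2, 4, 7, 6, 1, 5, 3
Ranks of variable 2: 2, 1, 7, 6, 3, 5, 4
d = r₁ − r₂: 0, 3, 0, 0, -2, 0, -1
d²: 0, 9, 0, 0, 4, 0, 1; Σd² = 14
ρ = 1 − 6·14/(7·48) = 1 − 84/336 = 0.750

0.750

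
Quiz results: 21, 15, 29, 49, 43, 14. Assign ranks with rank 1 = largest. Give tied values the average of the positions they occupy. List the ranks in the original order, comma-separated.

Sorted (descending): 49, 43, 29, 21, 15, 14
No ties — each value takes its position as its rank.

4, 5, 3, 1, 2, 6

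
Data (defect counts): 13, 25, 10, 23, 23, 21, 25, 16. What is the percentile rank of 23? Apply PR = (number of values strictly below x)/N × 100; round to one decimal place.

N = 8.
Strictly below 23: 4. Equal to 23: 2.
PR = 4/8 × 100 = 50.0

50.0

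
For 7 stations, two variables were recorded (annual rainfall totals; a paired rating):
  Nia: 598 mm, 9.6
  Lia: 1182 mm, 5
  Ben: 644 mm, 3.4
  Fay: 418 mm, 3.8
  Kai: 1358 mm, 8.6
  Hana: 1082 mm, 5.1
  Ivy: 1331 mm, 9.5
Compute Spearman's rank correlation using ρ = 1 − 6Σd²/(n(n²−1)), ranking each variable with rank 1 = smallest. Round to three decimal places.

0.321

Ranks of variable 1: 2, 5, 3, 1, 7, 4, 6
Ranks of variable 2: 7, 3, 1, 2, 5, 4, 6
d = r₁ − r₂: -5, 2, 2, -1, 2, 0, 0
d²: 25, 4, 4, 1, 4, 0, 0; Σd² = 38
ρ = 1 − 6·38/(7·48) = 1 − 228/336 = 0.321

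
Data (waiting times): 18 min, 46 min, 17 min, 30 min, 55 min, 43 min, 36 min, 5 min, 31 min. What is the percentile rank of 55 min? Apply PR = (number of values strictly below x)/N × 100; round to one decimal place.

N = 9.
Strictly below 55: 8. Equal to 55: 1.
PR = 8/9 × 100 = 88.9

88.9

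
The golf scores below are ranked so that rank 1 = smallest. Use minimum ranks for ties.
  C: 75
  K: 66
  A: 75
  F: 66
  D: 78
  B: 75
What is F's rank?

1

Sorted (ascending): 66, 66, 75, 75, 75, 78
The 2 values of 66 occupy positions 1–2 → each gets rank 1.
The 3 values of 75 occupy positions 3–5 → each gets rank 3.
F has value 66 → rank 1.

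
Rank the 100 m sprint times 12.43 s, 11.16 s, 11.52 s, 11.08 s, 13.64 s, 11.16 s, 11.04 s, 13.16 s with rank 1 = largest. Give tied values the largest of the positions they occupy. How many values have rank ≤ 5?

4

Sorted (descending): 13.64, 13.16, 12.43, 11.52, 11.16, 11.16, 11.08, 11.04
The 2 values of 11.16 occupy positions 5–6 → each gets rank 6.
Ranks ≤ 5: {1, 2, 3, 4} → 4 values.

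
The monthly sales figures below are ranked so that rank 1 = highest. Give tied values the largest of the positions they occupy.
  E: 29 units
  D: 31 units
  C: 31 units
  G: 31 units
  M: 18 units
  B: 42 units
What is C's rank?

4

Sorted (descending): 42, 31, 31, 31, 29, 18
The 3 values of 31 occupy positions 2–4 → each gets rank 4.
C has value 31 units → rank 4.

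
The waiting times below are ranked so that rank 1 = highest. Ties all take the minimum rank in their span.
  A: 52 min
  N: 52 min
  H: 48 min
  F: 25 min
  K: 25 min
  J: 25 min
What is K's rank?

4

Sorted (descending): 52, 52, 48, 25, 25, 25
The 2 values of 52 occupy positions 1–2 → each gets rank 1.
The 3 values of 25 occupy positions 4–6 → each gets rank 4.
K has value 25 min → rank 4.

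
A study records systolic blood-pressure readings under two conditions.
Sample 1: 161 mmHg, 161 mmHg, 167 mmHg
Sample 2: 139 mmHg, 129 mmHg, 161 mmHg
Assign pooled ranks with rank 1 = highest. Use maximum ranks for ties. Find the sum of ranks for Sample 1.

Sorted (descending): 167, 161, 161, 161, 139, 129
The 3 values of 161 occupy positions 2–4 → each gets rank 4.
Sample 1 values → pooled ranks: 161→4, 161→4, 167→1
Rank sum = 4 + 4 + 1 = 9

9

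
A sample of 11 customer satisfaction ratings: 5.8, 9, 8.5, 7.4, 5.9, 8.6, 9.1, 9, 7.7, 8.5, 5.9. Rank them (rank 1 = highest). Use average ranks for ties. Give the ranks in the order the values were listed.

11, 2.5, 5.5, 8, 9.5, 4, 1, 2.5, 7, 5.5, 9.5

Sorted (descending): 9.1, 9, 9, 8.6, 8.5, 8.5, 7.7, 7.4, 5.9, 5.9, 5.8
The 2 values of 9 occupy positions 2–3 → average rank (2+3)/2 = 2.5.
The 2 values of 8.5 occupy positions 5–6 → average rank (5+6)/2 = 5.5.
The 2 values of 5.9 occupy positions 9–10 → average rank (9+10)/2 = 9.5.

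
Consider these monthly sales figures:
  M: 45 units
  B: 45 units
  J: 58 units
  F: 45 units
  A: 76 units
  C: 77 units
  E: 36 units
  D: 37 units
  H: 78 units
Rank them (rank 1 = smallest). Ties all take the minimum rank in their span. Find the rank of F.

Sorted (ascending): 36, 37, 45, 45, 45, 58, 76, 77, 78
The 3 values of 45 occupy positions 3–5 → each gets rank 3.
F has value 45 units → rank 3.

3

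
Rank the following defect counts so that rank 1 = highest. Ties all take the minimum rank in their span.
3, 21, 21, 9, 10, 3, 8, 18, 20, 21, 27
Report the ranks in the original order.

10, 2, 2, 8, 7, 10, 9, 6, 5, 2, 1

Sorted (descending): 27, 21, 21, 21, 20, 18, 10, 9, 8, 3, 3
The 3 values of 21 occupy positions 2–4 → each gets rank 2.
The 2 values of 3 occupy positions 10–11 → each gets rank 10.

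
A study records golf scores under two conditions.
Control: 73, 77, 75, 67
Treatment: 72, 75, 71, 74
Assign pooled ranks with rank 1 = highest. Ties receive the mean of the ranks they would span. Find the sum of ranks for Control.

16.5

Sorted (descending): 77, 75, 75, 74, 73, 72, 71, 67
The 2 values of 75 occupy positions 2–3 → average rank (2+3)/2 = 2.5.
Control values → pooled ranks: 73→5, 77→1, 75→2.5, 67→8
Rank sum = 5 + 1 + 2.5 + 8 = 16.5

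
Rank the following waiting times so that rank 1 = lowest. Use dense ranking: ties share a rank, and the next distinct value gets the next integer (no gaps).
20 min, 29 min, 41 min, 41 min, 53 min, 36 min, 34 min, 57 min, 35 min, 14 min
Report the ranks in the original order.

Sorted (ascending): 14, 20, 29, 34, 35, 36, 41, 41, 53, 57
The 2 values of 41 share dense rank 7.
Remaining distinct values take the next consecutive integers.

2, 3, 7, 7, 8, 6, 4, 9, 5, 1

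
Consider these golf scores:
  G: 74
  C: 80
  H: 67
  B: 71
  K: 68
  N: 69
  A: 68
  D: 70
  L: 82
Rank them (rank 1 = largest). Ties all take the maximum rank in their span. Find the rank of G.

Sorted (descending): 82, 80, 74, 71, 70, 69, 68, 68, 67
The 2 values of 68 occupy positions 7–8 → each gets rank 8.
G has value 74 → rank 3.

3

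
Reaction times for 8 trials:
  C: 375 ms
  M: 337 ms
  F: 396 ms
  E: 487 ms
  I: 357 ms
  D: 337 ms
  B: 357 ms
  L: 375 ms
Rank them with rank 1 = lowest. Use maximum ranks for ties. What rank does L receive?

6

Sorted (ascending): 337, 337, 357, 357, 375, 375, 396, 487
The 2 values of 337 occupy positions 1–2 → each gets rank 2.
The 2 values of 357 occupy positions 3–4 → each gets rank 4.
The 2 values of 375 occupy positions 5–6 → each gets rank 6.
L has value 375 ms → rank 6.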